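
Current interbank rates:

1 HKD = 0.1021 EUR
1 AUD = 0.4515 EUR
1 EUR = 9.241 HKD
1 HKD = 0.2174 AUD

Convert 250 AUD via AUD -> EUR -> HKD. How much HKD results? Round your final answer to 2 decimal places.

1043.08

250 AUD × 0.4515 = 112.875 EUR
112.875 EUR × 9.241 = 1043.077875 HKD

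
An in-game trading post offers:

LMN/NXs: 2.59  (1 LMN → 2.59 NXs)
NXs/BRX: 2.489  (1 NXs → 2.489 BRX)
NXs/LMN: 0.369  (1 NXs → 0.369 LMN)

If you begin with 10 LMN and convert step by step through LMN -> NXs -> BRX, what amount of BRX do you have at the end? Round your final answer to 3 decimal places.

10 LMN × 2.59 = 25.9 NXs
25.9 NXs × 2.489 = 64.4651 BRX

64.465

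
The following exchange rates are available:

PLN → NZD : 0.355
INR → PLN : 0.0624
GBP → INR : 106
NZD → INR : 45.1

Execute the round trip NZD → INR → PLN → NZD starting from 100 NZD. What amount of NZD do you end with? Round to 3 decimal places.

100 NZD × 45.1 = 4510 INR
4510 INR × 0.0624 = 281.424 PLN
281.424 PLN × 0.355 = 99.90552 NZD

99.906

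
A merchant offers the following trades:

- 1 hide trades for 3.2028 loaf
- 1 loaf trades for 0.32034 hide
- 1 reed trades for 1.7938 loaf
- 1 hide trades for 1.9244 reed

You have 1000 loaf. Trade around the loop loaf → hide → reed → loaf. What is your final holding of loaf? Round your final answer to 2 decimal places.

1000 loaf × 0.32034 = 320.34 hide
320.34 hide × 1.9244 = 616.462296 reed
616.462296 reed × 1.7938 = 1105.8100665648 loaf

1105.81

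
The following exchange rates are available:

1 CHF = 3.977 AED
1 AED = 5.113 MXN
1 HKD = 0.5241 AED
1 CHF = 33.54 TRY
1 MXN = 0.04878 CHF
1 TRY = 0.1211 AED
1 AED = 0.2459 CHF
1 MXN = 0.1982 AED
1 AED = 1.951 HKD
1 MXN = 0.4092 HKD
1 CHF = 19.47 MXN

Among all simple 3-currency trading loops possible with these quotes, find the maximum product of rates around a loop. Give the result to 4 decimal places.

AED→MXN→HKD→AED: 5.113 × 0.4092 × 0.5241 = 1.09654
AED→CHF→TRY→AED: 0.2459 × 33.54 × 0.1211 = 0.99877
AED→MXN→CHF→AED: 5.113 × 0.04878 × 3.977 = 0.99191
AED→CHF→MXN→AED: 0.2459 × 19.47 × 0.1982 = 0.94892
Maximum is AED→MXN→HKD→AED at 1.0965; arbitrage exists.

1.0965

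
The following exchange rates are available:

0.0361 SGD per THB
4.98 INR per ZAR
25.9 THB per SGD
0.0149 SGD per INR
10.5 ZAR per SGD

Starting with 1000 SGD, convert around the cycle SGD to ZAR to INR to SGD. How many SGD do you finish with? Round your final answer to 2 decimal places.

1000 SGD × 10.5 = 10500 ZAR
10500 ZAR × 4.98 = 52290 INR
52290 INR × 0.0149 = 779.121 SGD

779.12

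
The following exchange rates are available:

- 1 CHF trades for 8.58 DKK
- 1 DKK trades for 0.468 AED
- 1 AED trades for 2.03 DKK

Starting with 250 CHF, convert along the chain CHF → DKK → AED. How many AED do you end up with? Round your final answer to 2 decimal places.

250 CHF × 8.58 = 2145 DKK
2145 DKK × 0.468 = 1003.86 AED

1003.86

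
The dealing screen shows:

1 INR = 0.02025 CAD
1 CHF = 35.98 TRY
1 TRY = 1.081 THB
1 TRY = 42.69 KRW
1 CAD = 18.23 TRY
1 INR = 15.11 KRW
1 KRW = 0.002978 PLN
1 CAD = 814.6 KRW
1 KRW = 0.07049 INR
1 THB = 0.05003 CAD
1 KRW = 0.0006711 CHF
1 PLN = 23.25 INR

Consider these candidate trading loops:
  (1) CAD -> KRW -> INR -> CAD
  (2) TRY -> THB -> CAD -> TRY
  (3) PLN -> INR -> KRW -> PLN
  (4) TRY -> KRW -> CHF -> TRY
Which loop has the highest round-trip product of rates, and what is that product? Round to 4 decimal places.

1.1628

(1) 814.6 × 0.07049 × 0.02025 = 1.16278
(2) 1.081 × 0.05003 × 18.23 = 0.98592
(3) 23.25 × 15.11 × 0.002978 = 1.04619
(4) 42.69 × 0.0006711 × 35.98 = 1.03080
Highest is cycle (1) at 1.1628 (>1, arbitrage).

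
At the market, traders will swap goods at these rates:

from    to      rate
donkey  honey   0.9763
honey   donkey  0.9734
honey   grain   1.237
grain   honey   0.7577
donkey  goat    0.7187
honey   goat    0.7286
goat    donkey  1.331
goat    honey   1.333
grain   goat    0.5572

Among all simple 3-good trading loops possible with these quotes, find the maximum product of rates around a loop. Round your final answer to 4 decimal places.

honey→goat→donkey→honey: 0.7286 × 1.331 × 0.9763 = 0.94678
honey→donkey→goat→honey: 0.9734 × 0.7187 × 1.333 = 0.93254
honey→grain→goat→honey: 1.237 × 0.5572 × 1.333 = 0.91878
Maximum is honey→goat→donkey→honey at 0.9468; no arbitrage — every cycle loses value.

0.9468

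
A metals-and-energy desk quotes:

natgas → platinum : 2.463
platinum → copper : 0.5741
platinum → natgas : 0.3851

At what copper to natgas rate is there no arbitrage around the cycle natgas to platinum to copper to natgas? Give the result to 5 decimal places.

Known legs of the cycle: 2.463 × 0.5741 = 1.4140083
For no arbitrage the full-cycle product must be 1, so the missing rate is 1 / 1.4140083 ≈ 0.7072094.

0.70721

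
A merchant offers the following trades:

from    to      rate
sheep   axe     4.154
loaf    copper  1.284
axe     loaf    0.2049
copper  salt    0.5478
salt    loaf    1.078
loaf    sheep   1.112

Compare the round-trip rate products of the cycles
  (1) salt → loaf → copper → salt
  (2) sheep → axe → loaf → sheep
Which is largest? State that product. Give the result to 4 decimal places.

0.9465

(1) 1.078 × 1.284 × 0.5478 = 0.75824
(2) 4.154 × 0.2049 × 1.112 = 0.94648
Highest is cycle (2) at 0.9465 (≤1, no arbitrage).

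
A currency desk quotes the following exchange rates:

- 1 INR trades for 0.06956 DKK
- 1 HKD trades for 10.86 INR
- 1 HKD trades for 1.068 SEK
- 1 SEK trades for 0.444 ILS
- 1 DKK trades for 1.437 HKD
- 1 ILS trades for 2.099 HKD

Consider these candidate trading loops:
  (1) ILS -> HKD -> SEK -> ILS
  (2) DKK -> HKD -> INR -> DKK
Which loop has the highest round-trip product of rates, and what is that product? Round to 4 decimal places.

1.0855

(1) 2.099 × 1.068 × 0.444 = 0.99533
(2) 1.437 × 10.86 × 0.06956 = 1.08554
Highest is cycle (2) at 1.0855 (>1, arbitrage).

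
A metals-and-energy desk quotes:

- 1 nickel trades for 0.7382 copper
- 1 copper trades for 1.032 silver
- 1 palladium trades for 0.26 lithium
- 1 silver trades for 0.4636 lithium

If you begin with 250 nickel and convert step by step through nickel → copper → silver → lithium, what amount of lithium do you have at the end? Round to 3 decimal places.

88.295

250 nickel × 0.7382 = 184.55 copper
184.55 copper × 1.032 = 190.4556 silver
190.4556 silver × 0.4636 = 88.29521616 lithium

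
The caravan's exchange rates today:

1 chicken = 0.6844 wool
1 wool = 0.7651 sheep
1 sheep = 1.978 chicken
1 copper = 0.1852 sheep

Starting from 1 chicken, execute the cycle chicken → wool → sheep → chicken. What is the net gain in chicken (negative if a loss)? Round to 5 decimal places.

1 chicken × 0.6844 = 0.6844 wool
0.6844 wool × 0.7651 = 0.52363444 sheep
0.52363444 sheep × 1.978 = 1.03574892232 chicken
Net change: 1.03574892232 − 1 = 0.03574892232 chicken

0.03575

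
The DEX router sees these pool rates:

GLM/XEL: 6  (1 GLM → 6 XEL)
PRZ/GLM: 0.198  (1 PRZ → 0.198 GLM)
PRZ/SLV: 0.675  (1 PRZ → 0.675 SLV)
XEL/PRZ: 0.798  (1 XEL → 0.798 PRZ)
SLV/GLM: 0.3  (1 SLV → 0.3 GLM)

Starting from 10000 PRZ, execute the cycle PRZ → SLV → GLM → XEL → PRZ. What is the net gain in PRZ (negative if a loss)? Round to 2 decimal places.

-304.30

10000 PRZ × 0.675 = 6750 SLV
6750 SLV × 0.3 = 2025 GLM
2025 GLM × 6 = 12150 XEL
12150 XEL × 0.798 = 9695.7 PRZ
Net change: 9695.7 − 10000 = -304.3 PRZ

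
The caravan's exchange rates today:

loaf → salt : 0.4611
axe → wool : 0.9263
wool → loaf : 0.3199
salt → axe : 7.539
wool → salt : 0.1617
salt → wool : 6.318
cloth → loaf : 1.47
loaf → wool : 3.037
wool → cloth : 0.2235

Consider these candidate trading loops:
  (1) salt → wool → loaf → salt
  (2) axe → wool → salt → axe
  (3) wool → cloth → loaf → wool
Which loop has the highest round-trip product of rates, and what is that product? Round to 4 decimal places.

1.1292

(1) 6.318 × 0.3199 × 0.4611 = 0.93194
(2) 0.9263 × 0.1617 × 7.539 = 1.12921
(3) 0.2235 × 1.47 × 3.037 = 0.99779
Highest is cycle (2) at 1.1292 (>1, arbitrage).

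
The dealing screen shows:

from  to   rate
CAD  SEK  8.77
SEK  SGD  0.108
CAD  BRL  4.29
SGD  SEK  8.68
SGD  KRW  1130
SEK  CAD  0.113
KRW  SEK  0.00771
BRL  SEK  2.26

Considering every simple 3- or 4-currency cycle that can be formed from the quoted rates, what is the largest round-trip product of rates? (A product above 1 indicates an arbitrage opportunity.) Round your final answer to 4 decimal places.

CAD→BRL→SEK→CAD: 4.29 × 2.26 × 0.113 = 1.09558
SEK→SGD→KRW→SEK: 0.108 × 1130 × 0.00771 = 0.94093
Maximum is CAD→BRL→SEK→CAD at 1.0956; arbitrage exists.

1.0956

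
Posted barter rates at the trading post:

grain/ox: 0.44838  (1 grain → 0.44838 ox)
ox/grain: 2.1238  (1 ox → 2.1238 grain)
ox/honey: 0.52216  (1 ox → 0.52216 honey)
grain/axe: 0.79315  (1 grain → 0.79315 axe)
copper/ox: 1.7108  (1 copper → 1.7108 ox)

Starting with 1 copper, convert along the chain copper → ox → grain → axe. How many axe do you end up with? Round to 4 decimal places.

2.8818

1 copper × 1.7108 = 1.7108 ox
1.7108 ox × 2.1238 = 3.63339704 grain
3.63339704 grain × 0.79315 = 2.881828862276 axe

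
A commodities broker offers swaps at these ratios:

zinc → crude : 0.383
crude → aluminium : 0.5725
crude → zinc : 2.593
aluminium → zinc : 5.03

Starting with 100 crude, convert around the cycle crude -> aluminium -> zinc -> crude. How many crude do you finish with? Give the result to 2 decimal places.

100 crude × 0.5725 = 57.25 aluminium
57.25 aluminium × 5.03 = 287.9675 zinc
287.9675 zinc × 0.383 = 110.2915525 crude

110.29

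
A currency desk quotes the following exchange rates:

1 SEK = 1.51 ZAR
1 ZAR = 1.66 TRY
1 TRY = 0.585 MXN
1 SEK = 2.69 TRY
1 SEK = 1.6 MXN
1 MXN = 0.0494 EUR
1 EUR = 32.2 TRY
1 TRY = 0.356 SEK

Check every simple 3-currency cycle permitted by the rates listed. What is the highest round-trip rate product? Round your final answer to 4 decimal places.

0.9305

MXN→EUR→TRY→MXN: 0.0494 × 32.2 × 0.585 = 0.93055
ZAR→TRY→SEK→ZAR: 1.66 × 0.356 × 1.51 = 0.89235
Maximum is MXN→EUR→TRY→MXN at 0.9305; no arbitrage — every cycle loses value.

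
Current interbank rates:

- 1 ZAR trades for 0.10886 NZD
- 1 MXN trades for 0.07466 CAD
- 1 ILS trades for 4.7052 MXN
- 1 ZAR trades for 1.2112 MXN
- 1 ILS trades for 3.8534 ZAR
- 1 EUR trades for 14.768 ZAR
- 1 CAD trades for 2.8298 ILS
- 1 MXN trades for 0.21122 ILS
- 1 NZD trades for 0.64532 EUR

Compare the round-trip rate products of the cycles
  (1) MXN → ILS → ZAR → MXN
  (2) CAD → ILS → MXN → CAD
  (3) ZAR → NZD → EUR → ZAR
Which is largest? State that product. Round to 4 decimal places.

(1) 0.21122 × 3.8534 × 1.2112 = 0.98581
(2) 2.8298 × 4.7052 × 0.07466 = 0.99408
(3) 0.10886 × 0.64532 × 14.768 = 1.03745
Highest is cycle (3) at 1.0374 (>1, arbitrage).

1.0374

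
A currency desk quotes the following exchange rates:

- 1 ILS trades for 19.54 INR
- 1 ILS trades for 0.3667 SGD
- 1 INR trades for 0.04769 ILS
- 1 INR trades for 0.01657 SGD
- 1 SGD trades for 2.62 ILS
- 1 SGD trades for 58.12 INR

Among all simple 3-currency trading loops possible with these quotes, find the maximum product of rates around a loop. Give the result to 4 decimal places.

1.0164

ILS→SGD→INR→ILS: 0.3667 × 58.12 × 0.04769 = 1.01640
ILS→INR→SGD→ILS: 19.54 × 0.01657 × 2.62 = 0.84830
Maximum is ILS→SGD→INR→ILS at 1.0164; arbitrage exists.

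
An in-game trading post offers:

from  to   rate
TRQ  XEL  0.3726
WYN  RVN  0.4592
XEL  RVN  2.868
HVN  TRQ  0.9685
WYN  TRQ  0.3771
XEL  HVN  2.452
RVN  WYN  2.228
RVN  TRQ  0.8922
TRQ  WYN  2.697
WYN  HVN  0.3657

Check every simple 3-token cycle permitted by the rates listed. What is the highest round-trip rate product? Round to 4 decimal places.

WYN→RVN→TRQ→WYN: 0.4592 × 0.8922 × 2.697 = 1.10496
WYN→HVN→TRQ→WYN: 0.3657 × 0.9685 × 2.697 = 0.95522
XEL→RVN→TRQ→XEL: 2.868 × 0.8922 × 0.3726 = 0.95342
XEL→HVN→TRQ→XEL: 2.452 × 0.9685 × 0.3726 = 0.88484
Maximum is WYN→RVN→TRQ→WYN at 1.1050; arbitrage exists.

1.1050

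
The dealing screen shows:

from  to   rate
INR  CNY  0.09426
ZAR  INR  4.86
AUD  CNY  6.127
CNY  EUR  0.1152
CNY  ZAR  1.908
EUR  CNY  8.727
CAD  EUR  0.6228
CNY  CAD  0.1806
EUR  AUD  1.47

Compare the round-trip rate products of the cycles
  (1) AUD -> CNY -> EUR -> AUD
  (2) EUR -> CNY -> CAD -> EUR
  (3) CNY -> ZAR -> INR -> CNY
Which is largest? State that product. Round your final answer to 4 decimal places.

1.0376

(1) 6.127 × 0.1152 × 1.47 = 1.03757
(2) 8.727 × 0.1806 × 0.6228 = 0.98159
(3) 1.908 × 4.86 × 0.09426 = 0.87406
Highest is cycle (1) at 1.0376 (>1, arbitrage).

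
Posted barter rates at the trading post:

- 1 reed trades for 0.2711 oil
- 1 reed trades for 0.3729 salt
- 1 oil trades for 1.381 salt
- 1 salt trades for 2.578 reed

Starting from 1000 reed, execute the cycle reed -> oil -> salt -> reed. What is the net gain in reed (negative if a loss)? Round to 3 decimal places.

1000 reed × 0.2711 = 271.1 oil
271.1 oil × 1.381 = 374.3891 salt
374.3891 salt × 2.578 = 965.1750998 reed
Net change: 965.1750998 − 1000 = -34.8249002 reed

-34.825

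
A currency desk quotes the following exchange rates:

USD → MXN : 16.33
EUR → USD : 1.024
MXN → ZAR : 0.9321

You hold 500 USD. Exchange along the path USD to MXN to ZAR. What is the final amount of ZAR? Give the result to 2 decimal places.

500 USD × 16.33 = 8165 MXN
8165 MXN × 0.9321 = 7610.5965 ZAR

7610.60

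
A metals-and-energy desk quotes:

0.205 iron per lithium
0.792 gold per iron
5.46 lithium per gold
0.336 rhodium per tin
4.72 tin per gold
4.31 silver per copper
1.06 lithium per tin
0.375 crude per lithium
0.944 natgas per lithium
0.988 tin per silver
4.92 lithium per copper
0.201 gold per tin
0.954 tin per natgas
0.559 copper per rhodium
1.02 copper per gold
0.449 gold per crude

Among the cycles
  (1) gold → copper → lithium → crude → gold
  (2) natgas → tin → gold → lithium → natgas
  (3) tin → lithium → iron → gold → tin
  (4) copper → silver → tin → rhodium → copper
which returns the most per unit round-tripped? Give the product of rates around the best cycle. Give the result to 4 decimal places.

0.9883

(1) 1.02 × 4.92 × 0.375 × 0.449 = 0.84497
(2) 0.954 × 0.201 × 5.46 × 0.944 = 0.98835
(3) 1.06 × 0.205 × 0.792 × 4.72 = 0.81232
(4) 4.31 × 0.988 × 0.336 × 0.559 = 0.79981
Highest is cycle (2) at 0.9883 (≤1, no arbitrage).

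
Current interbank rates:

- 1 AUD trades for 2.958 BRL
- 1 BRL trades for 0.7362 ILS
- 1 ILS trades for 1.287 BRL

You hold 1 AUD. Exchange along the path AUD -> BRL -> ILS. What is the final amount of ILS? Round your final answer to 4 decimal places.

1 AUD × 2.958 = 2.958 BRL
2.958 BRL × 0.7362 = 2.1776796 ILS

2.1777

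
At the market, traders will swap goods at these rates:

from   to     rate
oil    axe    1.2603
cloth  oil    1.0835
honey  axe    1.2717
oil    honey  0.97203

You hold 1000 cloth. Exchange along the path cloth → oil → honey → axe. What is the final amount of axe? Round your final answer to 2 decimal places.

1000 cloth × 1.0835 = 1083.5 oil
1083.5 oil × 0.97203 = 1053.194505 honey
1053.194505 honey × 1.2717 = 1339.3474520085 axe

1339.35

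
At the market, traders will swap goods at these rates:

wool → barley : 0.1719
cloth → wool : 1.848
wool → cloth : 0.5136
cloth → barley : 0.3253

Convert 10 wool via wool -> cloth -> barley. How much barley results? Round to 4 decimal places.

10 wool × 0.5136 = 5.136 cloth
5.136 cloth × 0.3253 = 1.6707408 barley

1.6707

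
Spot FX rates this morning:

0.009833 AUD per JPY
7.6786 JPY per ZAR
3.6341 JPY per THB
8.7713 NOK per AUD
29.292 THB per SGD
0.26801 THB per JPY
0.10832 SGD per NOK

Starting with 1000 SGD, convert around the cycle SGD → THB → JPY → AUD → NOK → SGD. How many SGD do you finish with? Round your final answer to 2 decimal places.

994.50

1000 SGD × 29.292 = 29292 THB
29292 THB × 3.6341 = 106450.0572 JPY
106450.0572 JPY × 0.009833 = 1046.7234124476 AUD
1046.7234124476 AUD × 8.7713 = 9181.12506760163388 NOK
9181.12506760163388 NOK × 0.10832 = 994.4994673226089818816 SGD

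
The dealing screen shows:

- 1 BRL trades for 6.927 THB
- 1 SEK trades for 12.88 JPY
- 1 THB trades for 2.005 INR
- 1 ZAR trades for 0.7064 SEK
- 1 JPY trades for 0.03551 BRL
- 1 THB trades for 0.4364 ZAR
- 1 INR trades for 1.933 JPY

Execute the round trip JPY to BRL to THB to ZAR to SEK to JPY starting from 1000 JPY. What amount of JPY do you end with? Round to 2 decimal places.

976.67

1000 JPY × 0.03551 = 35.51 BRL
35.51 BRL × 6.927 = 245.97777 THB
245.97777 THB × 0.4364 = 107.344698828 ZAR
107.344698828 ZAR × 0.7064 = 75.8282952520992 SEK
75.8282952520992 SEK × 12.88 = 976.668442847037696 JPY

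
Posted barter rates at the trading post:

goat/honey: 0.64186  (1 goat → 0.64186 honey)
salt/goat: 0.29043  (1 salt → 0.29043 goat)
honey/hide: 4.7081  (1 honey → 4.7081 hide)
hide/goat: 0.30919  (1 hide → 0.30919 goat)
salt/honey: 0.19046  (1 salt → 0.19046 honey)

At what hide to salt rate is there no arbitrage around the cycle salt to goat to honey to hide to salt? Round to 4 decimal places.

Known legs of the cycle: 0.29043 × 0.64186 × 4.7081 = 0.87766234379838
For no arbitrage the full-cycle product must be 1, so the missing rate is 1 / 0.87766234379838 ≈ 1.139390.

1.1394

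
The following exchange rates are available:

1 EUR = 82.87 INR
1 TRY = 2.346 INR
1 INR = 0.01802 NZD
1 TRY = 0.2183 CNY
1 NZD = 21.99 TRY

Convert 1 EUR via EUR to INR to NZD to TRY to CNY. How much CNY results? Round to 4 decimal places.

1 EUR × 82.87 = 82.87 INR
82.87 INR × 0.01802 = 1.4933174 NZD
1.4933174 NZD × 21.99 = 32.838049626 TRY
32.838049626 TRY × 0.2183 = 7.1685462333558 CNY

7.1685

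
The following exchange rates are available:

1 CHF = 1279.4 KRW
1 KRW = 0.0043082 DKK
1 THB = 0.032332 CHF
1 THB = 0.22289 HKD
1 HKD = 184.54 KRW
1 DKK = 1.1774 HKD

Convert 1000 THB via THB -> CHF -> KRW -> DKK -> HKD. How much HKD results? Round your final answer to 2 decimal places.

1000 THB × 0.032332 = 32.332 CHF
32.332 CHF × 1279.4 = 41365.5608 KRW
41365.5608 KRW × 0.0043082 = 178.21110903856 DKK
178.21110903856 DKK × 1.1774 = 209.825759782000544 HKD

209.83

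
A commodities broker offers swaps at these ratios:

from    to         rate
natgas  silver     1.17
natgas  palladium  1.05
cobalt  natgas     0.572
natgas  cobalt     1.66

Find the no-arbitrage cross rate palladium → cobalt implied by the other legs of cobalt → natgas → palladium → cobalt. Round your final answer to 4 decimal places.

Known legs of the cycle: 0.572 × 1.05 = 0.6006
For no arbitrage the full-cycle product must be 1, so the missing rate is 1 / 0.6006 ≈ 1.665002.

1.6650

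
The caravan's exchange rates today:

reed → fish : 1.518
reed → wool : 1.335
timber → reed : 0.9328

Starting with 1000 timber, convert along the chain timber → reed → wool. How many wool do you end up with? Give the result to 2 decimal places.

1245.29

1000 timber × 0.9328 = 932.8 reed
932.8 reed × 1.335 = 1245.288 wool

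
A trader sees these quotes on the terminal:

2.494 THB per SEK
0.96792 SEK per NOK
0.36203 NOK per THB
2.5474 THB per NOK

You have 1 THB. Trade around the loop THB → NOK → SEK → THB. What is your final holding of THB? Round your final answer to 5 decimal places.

1 THB × 0.36203 = 0.36203 NOK
0.36203 NOK × 0.96792 = 0.3504160776 SEK
0.3504160776 SEK × 2.494 = 0.8739376975344 THB

0.87394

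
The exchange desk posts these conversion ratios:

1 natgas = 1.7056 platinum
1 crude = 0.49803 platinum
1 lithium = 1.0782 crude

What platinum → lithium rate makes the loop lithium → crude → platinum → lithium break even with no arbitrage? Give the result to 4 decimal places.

1.8623

Known legs of the cycle: 1.0782 × 0.49803 = 0.536975946
For no arbitrage the full-cycle product must be 1, so the missing rate is 1 / 0.536975946 ≈ 1.862281.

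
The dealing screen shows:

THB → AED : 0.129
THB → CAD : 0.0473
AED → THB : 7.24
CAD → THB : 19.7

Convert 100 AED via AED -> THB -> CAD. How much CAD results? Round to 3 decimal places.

34.245

100 AED × 7.24 = 724 THB
724 THB × 0.0473 = 34.2452 CAD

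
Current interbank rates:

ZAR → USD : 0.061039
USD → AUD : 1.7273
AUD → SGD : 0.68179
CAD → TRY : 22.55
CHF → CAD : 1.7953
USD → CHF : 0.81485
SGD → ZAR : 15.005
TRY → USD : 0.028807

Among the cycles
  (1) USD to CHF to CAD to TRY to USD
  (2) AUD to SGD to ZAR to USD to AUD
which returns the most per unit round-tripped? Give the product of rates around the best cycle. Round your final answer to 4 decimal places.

(1) 0.81485 × 1.7953 × 22.55 × 0.028807 = 0.95030
(2) 0.68179 × 15.005 × 0.061039 × 1.7273 = 1.07860
Highest is cycle (2) at 1.0786 (>1, arbitrage).

1.0786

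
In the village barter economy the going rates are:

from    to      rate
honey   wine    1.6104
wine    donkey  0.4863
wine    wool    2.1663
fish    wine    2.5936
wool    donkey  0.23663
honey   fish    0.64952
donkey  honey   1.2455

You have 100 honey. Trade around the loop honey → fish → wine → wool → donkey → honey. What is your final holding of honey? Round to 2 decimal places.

107.55

100 honey × 0.64952 = 64.952 fish
64.952 fish × 2.5936 = 168.4595072 wine
168.4595072 wine × 2.1663 = 364.93383044736 wool
364.93383044736 wool × 0.23663 = 86.3542922987587968 donkey
86.3542922987587968 donkey × 1.2455 = 107.5542710581040814144 honey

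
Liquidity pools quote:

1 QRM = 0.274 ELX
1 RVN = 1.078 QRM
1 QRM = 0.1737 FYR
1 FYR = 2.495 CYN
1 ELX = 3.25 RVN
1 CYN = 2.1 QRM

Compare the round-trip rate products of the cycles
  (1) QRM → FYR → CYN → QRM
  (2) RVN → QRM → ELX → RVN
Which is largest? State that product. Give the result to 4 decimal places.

(1) 0.1737 × 2.495 × 2.1 = 0.91010
(2) 1.078 × 0.274 × 3.25 = 0.95996
Highest is cycle (2) at 0.9600 (≤1, no arbitrage).

0.9600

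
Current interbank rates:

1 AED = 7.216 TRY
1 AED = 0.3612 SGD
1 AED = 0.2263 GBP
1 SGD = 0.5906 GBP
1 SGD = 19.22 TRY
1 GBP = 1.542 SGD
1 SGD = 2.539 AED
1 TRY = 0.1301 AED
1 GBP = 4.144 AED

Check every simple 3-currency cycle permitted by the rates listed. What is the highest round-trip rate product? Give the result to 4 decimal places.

TRY→AED→SGD→TRY: 0.1301 × 0.3612 × 19.22 = 0.90319
AED→GBP→SGD→AED: 0.2263 × 1.542 × 2.539 = 0.88600
AED→SGD→GBP→AED: 0.3612 × 0.5906 × 4.144 = 0.88402
Maximum is TRY→AED→SGD→TRY at 0.9032; no arbitrage — every cycle loses value.

0.9032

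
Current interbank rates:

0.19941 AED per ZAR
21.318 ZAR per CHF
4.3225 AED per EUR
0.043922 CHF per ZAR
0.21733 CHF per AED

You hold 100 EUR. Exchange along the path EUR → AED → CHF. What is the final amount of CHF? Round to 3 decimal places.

100 EUR × 4.3225 = 432.25 AED
432.25 AED × 0.21733 = 93.9408925 CHF

93.941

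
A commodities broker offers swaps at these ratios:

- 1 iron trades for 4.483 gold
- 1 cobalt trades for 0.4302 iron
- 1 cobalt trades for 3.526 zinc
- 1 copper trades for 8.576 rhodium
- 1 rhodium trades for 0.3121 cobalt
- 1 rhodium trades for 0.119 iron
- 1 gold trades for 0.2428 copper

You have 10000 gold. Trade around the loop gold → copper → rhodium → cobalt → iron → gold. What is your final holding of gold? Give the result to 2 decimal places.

10000 gold × 0.2428 = 2428 copper
2428 copper × 8.576 = 20822.528 rhodium
20822.528 rhodium × 0.3121 = 6498.7109888 cobalt
6498.7109888 cobalt × 0.4302 = 2795.74546738176 iron
2795.74546738176 iron × 4.483 = 12533.32693027243008 gold

12533.33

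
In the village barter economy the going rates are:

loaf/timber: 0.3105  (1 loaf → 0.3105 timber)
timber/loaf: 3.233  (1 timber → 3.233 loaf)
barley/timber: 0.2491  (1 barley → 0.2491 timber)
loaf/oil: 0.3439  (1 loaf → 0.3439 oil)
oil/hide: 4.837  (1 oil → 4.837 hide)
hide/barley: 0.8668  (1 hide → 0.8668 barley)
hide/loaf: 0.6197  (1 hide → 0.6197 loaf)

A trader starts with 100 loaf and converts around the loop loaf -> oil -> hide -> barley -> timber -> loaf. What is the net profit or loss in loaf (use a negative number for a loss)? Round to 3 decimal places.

16.120

100 loaf × 0.3439 = 34.39 oil
34.39 oil × 4.837 = 166.34443 hide
166.34443 hide × 0.8668 = 144.187351924 barley
144.187351924 barley × 0.2491 = 35.9170693642684 timber
35.9170693642684 timber × 3.233 = 116.1198852546797372 loaf
Net change: 116.1198852546797372 − 100 = 16.1198852546797372 loaf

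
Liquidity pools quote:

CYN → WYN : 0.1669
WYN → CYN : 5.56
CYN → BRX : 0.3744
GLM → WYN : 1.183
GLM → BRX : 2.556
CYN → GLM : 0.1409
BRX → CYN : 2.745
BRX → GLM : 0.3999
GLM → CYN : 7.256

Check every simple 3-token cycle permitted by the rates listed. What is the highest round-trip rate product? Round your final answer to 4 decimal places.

1.0864

GLM→CYN→BRX→GLM: 7.256 × 0.3744 × 0.3999 = 1.08639
GLM→BRX→CYN→GLM: 2.556 × 2.745 × 0.1409 = 0.98859
GLM→WYN→CYN→GLM: 1.183 × 5.56 × 0.1409 = 0.92677
Maximum is GLM→CYN→BRX→GLM at 1.0864; arbitrage exists.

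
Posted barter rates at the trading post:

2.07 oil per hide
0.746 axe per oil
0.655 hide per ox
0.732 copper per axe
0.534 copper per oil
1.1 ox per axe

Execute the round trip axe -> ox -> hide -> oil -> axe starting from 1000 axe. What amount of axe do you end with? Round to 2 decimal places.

1000 axe × 1.1 = 1100 ox
1100 ox × 0.655 = 720.5 hide
720.5 hide × 2.07 = 1491.435 oil
1491.435 oil × 0.746 = 1112.61051 axe

1112.61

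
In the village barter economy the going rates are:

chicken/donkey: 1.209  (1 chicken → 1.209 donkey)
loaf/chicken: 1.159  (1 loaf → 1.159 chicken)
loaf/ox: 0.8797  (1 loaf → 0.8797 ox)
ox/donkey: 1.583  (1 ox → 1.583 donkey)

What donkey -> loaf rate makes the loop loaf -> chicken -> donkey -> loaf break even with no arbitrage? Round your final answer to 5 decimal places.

Known legs of the cycle: 1.159 × 1.209 = 1.401231
For no arbitrage the full-cycle product must be 1, so the missing rate is 1 / 1.401231 ≈ 0.7136582.

0.71366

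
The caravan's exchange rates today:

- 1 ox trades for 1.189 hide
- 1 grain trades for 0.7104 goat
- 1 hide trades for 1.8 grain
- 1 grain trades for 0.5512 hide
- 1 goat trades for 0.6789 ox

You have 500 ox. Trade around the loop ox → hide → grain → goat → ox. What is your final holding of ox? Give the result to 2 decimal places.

500 ox × 1.189 = 594.5 hide
594.5 hide × 1.8 = 1070.1 grain
1070.1 grain × 0.7104 = 760.19904 goat
760.19904 goat × 0.6789 = 516.099128256 ox

516.10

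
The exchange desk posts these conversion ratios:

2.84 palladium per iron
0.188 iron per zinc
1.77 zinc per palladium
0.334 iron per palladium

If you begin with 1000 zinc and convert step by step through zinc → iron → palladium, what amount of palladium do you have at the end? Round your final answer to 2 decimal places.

533.92

1000 zinc × 0.188 = 188 iron
188 iron × 2.84 = 533.92 palladium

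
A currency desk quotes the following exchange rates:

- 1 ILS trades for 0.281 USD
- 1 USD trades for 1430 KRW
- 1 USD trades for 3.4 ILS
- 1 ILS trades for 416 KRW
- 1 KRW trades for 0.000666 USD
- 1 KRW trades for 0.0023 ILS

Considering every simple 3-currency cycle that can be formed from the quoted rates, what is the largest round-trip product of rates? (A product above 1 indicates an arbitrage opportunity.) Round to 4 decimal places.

0.9420

ILS→KRW→USD→ILS: 416 × 0.000666 × 3.4 = 0.94199
ILS→USD→KRW→ILS: 0.281 × 1430 × 0.0023 = 0.92421
Maximum is ILS→KRW→USD→ILS at 0.9420; no arbitrage — every cycle loses value.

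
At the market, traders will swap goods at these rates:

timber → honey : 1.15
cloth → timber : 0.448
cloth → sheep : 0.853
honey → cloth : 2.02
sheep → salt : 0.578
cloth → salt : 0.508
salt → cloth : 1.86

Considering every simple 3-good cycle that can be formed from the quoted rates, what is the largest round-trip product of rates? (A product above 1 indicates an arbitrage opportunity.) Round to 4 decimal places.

cloth→timber→honey→cloth: 0.448 × 1.15 × 2.02 = 1.04070
sheep→salt→cloth→sheep: 0.578 × 1.86 × 0.853 = 0.91704
Maximum is cloth→timber→honey→cloth at 1.0407; arbitrage exists.

1.0407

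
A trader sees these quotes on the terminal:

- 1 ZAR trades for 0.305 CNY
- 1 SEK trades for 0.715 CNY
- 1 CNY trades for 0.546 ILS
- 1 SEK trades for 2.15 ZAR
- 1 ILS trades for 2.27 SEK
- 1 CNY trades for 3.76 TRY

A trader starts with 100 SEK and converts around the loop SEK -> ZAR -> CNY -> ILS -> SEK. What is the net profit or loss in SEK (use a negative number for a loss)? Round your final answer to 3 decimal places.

-18.725

100 SEK × 2.15 = 215 ZAR
215 ZAR × 0.305 = 65.575 CNY
65.575 CNY × 0.546 = 35.80395 ILS
35.80395 ILS × 2.27 = 81.2749665 SEK
Net change: 81.2749665 − 100 = -18.7250335 SEK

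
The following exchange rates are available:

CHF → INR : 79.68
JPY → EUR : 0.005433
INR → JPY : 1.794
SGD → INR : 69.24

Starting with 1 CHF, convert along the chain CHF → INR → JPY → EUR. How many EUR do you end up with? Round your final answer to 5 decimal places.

0.77663

1 CHF × 79.68 = 79.68 INR
79.68 INR × 1.794 = 142.94592 JPY
142.94592 JPY × 0.005433 = 0.77662518336 EUR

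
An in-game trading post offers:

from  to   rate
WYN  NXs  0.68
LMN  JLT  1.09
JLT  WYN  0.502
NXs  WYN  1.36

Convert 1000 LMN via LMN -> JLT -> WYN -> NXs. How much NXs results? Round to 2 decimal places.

1000 LMN × 1.09 = 1090 JLT
1090 JLT × 0.502 = 547.18 WYN
547.18 WYN × 0.68 = 372.0824 NXs

372.08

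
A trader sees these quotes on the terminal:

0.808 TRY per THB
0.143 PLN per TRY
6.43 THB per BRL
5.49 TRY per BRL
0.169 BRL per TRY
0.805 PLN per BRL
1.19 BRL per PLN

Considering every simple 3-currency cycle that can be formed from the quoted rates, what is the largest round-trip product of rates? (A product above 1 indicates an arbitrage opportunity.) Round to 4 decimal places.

PLN→BRL→TRY→PLN: 1.19 × 5.49 × 0.143 = 0.93423
THB→TRY→BRL→THB: 0.808 × 0.169 × 6.43 = 0.87803
Maximum is PLN→BRL→TRY→PLN at 0.9342; no arbitrage — every cycle loses value.

0.9342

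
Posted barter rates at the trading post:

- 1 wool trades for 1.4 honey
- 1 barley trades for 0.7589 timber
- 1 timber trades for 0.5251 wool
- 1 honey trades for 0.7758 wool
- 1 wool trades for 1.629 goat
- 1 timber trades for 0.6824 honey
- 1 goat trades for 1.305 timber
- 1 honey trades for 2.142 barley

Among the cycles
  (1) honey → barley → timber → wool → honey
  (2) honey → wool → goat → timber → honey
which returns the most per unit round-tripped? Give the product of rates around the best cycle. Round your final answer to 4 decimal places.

1.1950

(1) 2.142 × 0.7589 × 0.5251 × 1.4 = 1.19502
(2) 0.7758 × 1.629 × 1.305 × 0.6824 = 1.12543
Highest is cycle (1) at 1.1950 (>1, arbitrage).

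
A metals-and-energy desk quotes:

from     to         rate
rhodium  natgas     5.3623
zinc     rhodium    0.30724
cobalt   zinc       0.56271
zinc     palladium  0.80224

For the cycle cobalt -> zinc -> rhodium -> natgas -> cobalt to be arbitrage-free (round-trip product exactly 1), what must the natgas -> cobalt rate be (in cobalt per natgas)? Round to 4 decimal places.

Known legs of the cycle: 0.56271 × 0.30724 × 5.3623 = 0.92707206949092
For no arbitrage the full-cycle product must be 1, so the missing rate is 1 / 0.92707206949092 ≈ 1.078665.

1.0787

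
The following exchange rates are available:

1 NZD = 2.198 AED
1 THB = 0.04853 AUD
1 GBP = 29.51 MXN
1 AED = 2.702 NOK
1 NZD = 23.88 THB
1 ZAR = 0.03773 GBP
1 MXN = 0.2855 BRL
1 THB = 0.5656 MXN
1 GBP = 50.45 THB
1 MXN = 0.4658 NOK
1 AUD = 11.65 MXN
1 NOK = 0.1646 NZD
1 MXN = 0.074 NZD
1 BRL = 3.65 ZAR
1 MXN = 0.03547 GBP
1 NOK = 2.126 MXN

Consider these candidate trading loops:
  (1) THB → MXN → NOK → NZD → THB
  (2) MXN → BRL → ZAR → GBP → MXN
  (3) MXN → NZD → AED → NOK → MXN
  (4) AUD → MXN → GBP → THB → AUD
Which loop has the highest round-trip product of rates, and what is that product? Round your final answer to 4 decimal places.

1.1603

(1) 0.5656 × 0.4658 × 0.1646 × 23.88 = 1.03555
(2) 0.2855 × 3.65 × 0.03773 × 29.51 = 1.16026
(3) 0.074 × 2.198 × 2.702 × 2.126 = 0.93435
(4) 11.65 × 0.03547 × 50.45 × 0.04853 = 1.01172
Highest is cycle (2) at 1.1603 (>1, arbitrage).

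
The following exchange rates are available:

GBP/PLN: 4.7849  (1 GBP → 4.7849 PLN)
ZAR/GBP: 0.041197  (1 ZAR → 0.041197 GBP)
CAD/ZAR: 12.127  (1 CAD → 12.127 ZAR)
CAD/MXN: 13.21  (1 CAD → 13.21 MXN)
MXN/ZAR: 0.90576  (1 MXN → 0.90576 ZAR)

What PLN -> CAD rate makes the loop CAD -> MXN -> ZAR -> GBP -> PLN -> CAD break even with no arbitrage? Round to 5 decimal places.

Known legs of the cycle: 13.21 × 0.90576 × 0.041197 × 4.7849 = 2.35860064248236688
For no arbitrage the full-cycle product must be 1, so the missing rate is 1 / 2.35860064248236688 ≈ 0.4239802.

0.42398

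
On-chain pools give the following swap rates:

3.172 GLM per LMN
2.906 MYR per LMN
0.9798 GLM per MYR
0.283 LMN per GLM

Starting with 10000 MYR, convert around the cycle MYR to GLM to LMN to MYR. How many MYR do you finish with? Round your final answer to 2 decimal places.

10000 MYR × 0.9798 = 9798 GLM
9798 GLM × 0.283 = 2772.834 LMN
2772.834 LMN × 2.906 = 8057.855604 MYR

8057.86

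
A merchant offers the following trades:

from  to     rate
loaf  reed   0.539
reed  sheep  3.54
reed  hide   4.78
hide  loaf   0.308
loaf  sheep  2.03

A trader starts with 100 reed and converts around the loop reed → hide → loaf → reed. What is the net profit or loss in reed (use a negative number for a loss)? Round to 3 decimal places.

-20.646

100 reed × 4.78 = 478 hide
478 hide × 0.308 = 147.224 loaf
147.224 loaf × 0.539 = 79.353736 reed
Net change: 79.353736 − 100 = -20.646264 reed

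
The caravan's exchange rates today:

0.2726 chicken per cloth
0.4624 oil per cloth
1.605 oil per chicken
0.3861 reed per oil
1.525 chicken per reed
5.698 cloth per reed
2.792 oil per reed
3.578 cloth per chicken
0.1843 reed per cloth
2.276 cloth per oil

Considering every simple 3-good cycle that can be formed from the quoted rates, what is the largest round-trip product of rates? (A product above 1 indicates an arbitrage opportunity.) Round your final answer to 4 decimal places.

oil→cloth→reed→oil: 2.276 × 0.1843 × 2.792 = 1.17115
oil→reed→cloth→oil: 0.3861 × 5.698 × 0.4624 = 1.01728
chicken→cloth→reed→chicken: 3.578 × 0.1843 × 1.525 = 1.00562
oil→cloth→chicken→oil: 2.276 × 0.2726 × 1.605 = 0.99580
oil→reed→chicken→oil: 0.3861 × 1.525 × 1.605 = 0.94503
Maximum is oil→cloth→reed→oil at 1.1712; arbitrage exists.

1.1712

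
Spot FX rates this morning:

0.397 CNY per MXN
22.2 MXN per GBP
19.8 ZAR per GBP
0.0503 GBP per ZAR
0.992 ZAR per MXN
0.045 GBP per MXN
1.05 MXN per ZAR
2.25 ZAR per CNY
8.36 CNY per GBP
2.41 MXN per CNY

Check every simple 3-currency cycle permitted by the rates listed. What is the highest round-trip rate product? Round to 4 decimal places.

1.1077

MXN→ZAR→GBP→MXN: 0.992 × 0.0503 × 22.2 = 1.10773
CNY→ZAR→GBP→CNY: 2.25 × 0.0503 × 8.36 = 0.94614
CNY→ZAR→MXN→CNY: 2.25 × 1.05 × 0.397 = 0.93791
MXN→GBP→ZAR→MXN: 0.045 × 19.8 × 1.05 = 0.93555
CNY→MXN→GBP→CNY: 2.41 × 0.045 × 8.36 = 0.90664
Maximum is MXN→ZAR→GBP→MXN at 1.1077; arbitrage exists.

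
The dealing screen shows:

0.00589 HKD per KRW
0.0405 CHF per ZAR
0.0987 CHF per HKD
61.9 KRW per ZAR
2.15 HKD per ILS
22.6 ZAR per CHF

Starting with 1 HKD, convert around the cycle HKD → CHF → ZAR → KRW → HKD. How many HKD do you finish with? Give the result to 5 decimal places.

0.81326

1 HKD × 0.0987 = 0.0987 CHF
0.0987 CHF × 22.6 = 2.23062 ZAR
2.23062 ZAR × 61.9 = 138.075378 KRW
138.075378 KRW × 0.00589 = 0.81326397642 HKD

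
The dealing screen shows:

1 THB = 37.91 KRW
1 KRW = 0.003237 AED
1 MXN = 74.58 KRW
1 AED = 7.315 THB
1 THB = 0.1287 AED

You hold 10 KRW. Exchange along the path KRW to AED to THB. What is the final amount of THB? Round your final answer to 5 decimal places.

0.23679

10 KRW × 0.003237 = 0.03237 AED
0.03237 AED × 7.315 = 0.23678655 THB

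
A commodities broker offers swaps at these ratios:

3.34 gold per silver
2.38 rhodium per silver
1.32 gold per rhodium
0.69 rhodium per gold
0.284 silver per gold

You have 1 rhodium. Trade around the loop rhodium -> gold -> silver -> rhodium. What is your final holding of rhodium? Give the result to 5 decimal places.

0.89221

1 rhodium × 1.32 = 1.32 gold
1.32 gold × 0.284 = 0.37488 silver
0.37488 silver × 2.38 = 0.8922144 rhodium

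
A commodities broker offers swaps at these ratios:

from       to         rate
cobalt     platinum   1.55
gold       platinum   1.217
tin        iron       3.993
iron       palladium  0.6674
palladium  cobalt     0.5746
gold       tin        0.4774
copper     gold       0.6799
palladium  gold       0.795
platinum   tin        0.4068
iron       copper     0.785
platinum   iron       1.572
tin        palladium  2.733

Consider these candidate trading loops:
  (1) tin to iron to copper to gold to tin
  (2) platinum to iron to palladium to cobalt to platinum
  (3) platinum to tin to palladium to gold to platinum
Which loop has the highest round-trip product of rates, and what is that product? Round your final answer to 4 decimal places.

(1) 3.993 × 0.785 × 0.6799 × 0.4774 = 1.01741
(2) 1.572 × 0.6674 × 0.5746 × 1.55 = 0.93441
(3) 0.4068 × 2.733 × 0.795 × 1.217 = 1.07567
Highest is cycle (3) at 1.0757 (>1, arbitrage).

1.0757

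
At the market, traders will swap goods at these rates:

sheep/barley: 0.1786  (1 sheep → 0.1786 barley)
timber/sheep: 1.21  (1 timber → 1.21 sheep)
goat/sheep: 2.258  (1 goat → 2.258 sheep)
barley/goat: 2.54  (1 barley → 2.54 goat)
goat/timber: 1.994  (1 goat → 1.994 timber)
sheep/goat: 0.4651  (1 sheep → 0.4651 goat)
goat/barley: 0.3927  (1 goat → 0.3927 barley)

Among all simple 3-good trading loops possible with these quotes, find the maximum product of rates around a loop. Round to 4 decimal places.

sheep→goat→timber→sheep: 0.4651 × 1.994 × 1.21 = 1.12217
barley→goat→sheep→barley: 2.54 × 2.258 × 0.1786 = 1.02433
Maximum is sheep→goat→timber→sheep at 1.1222; arbitrage exists.

1.1222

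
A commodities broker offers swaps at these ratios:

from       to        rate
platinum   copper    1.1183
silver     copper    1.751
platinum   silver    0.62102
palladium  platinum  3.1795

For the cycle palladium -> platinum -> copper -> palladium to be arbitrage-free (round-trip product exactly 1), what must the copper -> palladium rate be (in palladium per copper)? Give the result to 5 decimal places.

0.28124

Known legs of the cycle: 3.1795 × 1.1183 = 3.55563485
For no arbitrage the full-cycle product must be 1, so the missing rate is 1 / 3.55563485 ≈ 0.2812437.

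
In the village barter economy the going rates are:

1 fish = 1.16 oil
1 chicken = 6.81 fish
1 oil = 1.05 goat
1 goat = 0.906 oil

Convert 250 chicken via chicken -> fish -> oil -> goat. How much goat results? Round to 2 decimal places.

250 chicken × 6.81 = 1702.5 fish
1702.5 fish × 1.16 = 1974.9 oil
1974.9 oil × 1.05 = 2073.645 goat

2073.65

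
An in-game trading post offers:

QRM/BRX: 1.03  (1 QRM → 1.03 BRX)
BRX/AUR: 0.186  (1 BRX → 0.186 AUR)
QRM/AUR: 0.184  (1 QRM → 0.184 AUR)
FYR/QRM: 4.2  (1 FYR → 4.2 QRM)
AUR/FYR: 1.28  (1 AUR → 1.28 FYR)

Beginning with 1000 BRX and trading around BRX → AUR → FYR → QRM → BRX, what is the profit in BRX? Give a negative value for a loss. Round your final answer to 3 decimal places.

1000 BRX × 0.186 = 186 AUR
186 AUR × 1.28 = 238.08 FYR
238.08 FYR × 4.2 = 999.936 QRM
999.936 QRM × 1.03 = 1029.93408 BRX
Net change: 1029.93408 − 1000 = 29.93408 BRX

29.934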